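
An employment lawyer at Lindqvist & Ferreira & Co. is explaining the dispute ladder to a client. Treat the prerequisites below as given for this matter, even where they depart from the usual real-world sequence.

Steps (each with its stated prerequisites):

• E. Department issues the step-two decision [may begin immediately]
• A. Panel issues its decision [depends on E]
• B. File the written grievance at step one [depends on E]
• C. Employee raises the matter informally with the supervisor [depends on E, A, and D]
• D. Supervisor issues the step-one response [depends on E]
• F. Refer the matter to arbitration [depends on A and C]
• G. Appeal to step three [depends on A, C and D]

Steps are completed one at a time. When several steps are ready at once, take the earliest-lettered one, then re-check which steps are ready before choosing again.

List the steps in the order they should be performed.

E, A, B, D, C, F, G

Only E has no prerequisites, so it is first.
Now A, B and D have their prerequisites met. A has the earlier label, so A next.
Ready: B and D. B has the earlier label → B.
D needed E, now all done → D.
C needed A, D and E, now all done → C.
Ready: F and G. F has the earlier label → F.
G is the only step now ready → G.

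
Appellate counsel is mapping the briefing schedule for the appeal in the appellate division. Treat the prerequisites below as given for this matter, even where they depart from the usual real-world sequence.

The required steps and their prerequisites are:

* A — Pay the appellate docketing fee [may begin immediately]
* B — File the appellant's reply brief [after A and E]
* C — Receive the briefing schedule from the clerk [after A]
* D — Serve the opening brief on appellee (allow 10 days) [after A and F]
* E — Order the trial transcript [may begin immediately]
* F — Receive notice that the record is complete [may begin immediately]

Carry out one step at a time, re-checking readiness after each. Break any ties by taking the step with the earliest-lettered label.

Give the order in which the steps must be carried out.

A, C, E, B, F, D

Nothing is required for A, E and F. A has the earlier label → A first.
C now also ready, so the ready set is {C, E, F}; C has the earlier label → C.
Ready: E and F. E has the earlier label → E.
Ready: B and F. B has the earlier label → B.
That leaves F as the only ready step → F.
Next only D has its prerequisites met → D.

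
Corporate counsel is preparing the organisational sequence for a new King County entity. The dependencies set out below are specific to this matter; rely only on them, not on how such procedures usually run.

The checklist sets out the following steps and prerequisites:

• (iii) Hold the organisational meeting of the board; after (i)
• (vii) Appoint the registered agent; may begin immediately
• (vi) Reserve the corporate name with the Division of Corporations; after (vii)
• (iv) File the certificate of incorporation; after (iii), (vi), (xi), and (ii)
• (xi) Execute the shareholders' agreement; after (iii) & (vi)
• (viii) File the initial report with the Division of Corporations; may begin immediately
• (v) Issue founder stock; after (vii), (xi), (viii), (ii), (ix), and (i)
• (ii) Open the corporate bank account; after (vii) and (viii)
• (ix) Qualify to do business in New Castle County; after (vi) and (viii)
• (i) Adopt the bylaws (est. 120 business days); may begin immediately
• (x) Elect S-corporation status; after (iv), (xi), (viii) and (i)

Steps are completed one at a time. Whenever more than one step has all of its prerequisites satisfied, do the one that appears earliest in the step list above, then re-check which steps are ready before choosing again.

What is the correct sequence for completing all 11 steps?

(vii) → (vi) → (viii) → (ii) → (ix) → (i) → (iii) → (xi) → (iv) → (v) → (x)

(vii), (viii) and (i) have no prerequisites; (vii) is listed earlier, so (vii) is first.
Now (vi), (viii) and (i) have their prerequisites met. (vi) is listed earlier, so (vi) next.
(viii) and (i) are both available; (viii) is listed earlier → (viii).
Now (ii), (ix) and (i) have their prerequisites met. (ii) is listed earlier, so (ii) next.
Now (ix) and (i) have their prerequisites met. (ix) is listed earlier, so (ix) next.
(i) is the only step now ready → (i).
Next only (iii) has its prerequisites met → (iii).
Next only (xi) has its prerequisites met → (xi).
Ready: (iv) and (v). (iv) is listed earlier → (iv).
(x) now also ready, so the ready set is {(v), (x)}; (v) is listed earlier → (v).
(x) needed (iv), (xi), (viii) and (i), now all done → (x).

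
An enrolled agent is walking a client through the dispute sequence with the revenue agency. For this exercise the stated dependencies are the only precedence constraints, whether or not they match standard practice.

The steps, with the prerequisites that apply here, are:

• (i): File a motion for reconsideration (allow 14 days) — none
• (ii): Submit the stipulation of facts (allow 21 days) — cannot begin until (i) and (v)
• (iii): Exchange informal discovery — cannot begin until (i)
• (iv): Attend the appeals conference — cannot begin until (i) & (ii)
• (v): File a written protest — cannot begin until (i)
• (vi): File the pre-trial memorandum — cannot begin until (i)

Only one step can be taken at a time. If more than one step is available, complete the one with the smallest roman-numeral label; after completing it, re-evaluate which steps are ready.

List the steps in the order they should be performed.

(i) → (iii) → (v) → (ii) → (iv) → (vi)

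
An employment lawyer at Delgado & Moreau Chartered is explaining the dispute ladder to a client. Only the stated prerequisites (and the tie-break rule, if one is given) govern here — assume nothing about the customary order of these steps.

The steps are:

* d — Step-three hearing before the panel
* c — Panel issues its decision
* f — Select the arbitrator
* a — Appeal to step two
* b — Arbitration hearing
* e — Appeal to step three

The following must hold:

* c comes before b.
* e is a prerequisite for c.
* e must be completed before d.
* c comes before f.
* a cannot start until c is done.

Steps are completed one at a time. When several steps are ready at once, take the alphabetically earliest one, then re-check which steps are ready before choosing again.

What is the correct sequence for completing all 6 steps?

Only e has no prerequisites, so it is first.
Now c and d have their prerequisites met. c has the earlier label, so c next.
a, b, d and f are all available; a has the earlier label → a.
Now b, d and f have their prerequisites met. b has the earlier label, so b next.
d and f are both available; d has the earlier label → d.
Next only f has its prerequisites met → f.

e, c, a, b, d, f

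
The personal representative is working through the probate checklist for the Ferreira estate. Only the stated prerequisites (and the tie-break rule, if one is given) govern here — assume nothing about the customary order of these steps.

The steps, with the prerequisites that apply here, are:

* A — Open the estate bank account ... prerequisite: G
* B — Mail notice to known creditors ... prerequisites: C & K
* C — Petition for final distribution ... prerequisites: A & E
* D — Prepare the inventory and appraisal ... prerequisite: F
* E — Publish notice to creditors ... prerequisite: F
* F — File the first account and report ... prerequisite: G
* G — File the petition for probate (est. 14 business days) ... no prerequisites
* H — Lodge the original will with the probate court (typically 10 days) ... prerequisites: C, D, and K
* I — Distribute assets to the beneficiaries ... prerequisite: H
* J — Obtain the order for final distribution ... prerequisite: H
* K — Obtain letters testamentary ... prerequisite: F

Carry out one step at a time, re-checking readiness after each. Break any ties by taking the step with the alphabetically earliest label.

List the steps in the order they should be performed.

G, A, F, D, E, C, K, B, H, I, J

Only G has no prerequisites, so it is first.
Ready: A and F. A has the earlier label → A.
F needed G, now all done → F.
Ready: D, E and K. D has the earlier label → D.
E and K are both available; E has the earlier label → E.
C now also ready, so the ready set is {C, K}; C has the earlier label → C.
K needed F, now all done → K.
Ready: B and H. B has the earlier label → B.
H is the only step now ready → H.
Now I and J have their prerequisites met. I has the earlier label, so I next.
That leaves J as the only ready step → J.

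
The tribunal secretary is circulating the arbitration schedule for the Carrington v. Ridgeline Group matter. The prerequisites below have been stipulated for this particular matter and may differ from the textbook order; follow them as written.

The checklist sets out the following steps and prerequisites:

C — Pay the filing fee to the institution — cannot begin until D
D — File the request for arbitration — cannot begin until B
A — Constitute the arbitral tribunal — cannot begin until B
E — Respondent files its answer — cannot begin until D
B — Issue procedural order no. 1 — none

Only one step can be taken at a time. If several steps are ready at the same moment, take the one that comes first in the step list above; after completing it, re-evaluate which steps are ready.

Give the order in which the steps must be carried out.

B, D, C, A, E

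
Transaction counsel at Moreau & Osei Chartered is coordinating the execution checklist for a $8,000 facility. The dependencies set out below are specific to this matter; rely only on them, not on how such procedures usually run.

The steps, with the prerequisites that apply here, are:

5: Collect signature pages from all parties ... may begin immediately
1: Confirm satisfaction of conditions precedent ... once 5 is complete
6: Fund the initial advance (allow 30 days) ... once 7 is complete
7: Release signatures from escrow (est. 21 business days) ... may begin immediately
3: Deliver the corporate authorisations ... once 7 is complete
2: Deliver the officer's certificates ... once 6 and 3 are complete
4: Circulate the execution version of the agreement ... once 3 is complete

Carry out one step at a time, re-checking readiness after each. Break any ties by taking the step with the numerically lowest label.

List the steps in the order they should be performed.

5 1 7 3 4 6 2

5 and 7 have no prerequisites; 5 has the earlier label, so 5 is first.
Now 1 and 7 have their prerequisites met. 1 has the earlier label, so 1 next.
Next only 7 has its prerequisites met → 7.
Ready: 3 and 6. 3 has the earlier label → 3.
Ready: 4 and 6. 4 has the earlier label → 4.
6 is the only step now ready → 6.
That leaves 2 as the only ready step → 2.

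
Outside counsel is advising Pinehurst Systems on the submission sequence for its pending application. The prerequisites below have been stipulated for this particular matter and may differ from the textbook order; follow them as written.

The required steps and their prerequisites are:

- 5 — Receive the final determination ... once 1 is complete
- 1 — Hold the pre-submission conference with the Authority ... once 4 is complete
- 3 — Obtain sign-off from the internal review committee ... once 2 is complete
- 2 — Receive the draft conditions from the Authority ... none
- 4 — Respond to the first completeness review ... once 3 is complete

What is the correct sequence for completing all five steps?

Only 2 has no prerequisites, so it is first.
3 needed 2, now all done → 3.
Next only 4 has its prerequisites met → 4.
1 is the only step now ready → 1.
5 needed 1, now all done → 5.

2, 3, 4, 1, 5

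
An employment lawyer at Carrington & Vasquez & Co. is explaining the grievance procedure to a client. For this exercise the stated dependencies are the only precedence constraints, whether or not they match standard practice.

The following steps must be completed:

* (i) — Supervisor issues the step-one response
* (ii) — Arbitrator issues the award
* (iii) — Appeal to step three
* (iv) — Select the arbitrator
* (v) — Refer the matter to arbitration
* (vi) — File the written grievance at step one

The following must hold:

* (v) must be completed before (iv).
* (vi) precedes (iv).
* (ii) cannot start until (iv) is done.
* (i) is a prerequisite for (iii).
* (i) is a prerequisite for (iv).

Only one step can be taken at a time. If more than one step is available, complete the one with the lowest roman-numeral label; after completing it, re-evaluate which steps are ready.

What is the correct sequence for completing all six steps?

(i), (iii), (v), (vi), (iv), (ii)

(i), (v) and (vi) have no prerequisites; (i) has the earlier label, so (i) is first.
(iii) now also ready, so the ready set is {(iii), (v), (vi)}; (iii) has the earlier label → (iii).
Ready: (v) and (vi). (v) has the earlier label → (v).
(vi) is the only step now ready → (vi).
(iv) needed (i), (v) and (vi), now all done → (iv).
(ii) needed (iv), now all done → (ii).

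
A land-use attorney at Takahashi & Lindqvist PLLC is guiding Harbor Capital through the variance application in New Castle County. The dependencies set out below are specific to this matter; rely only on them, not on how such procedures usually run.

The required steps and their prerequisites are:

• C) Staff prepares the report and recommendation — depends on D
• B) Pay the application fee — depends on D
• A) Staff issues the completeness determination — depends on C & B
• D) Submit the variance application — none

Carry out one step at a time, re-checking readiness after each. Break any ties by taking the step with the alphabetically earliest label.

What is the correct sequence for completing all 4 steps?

D, B, C, A

Only D has no prerequisites, so it is first.
B and C are both available; B has the earlier label → B.
That leaves C as the only ready step → C.
Next only A has its prerequisites met → A.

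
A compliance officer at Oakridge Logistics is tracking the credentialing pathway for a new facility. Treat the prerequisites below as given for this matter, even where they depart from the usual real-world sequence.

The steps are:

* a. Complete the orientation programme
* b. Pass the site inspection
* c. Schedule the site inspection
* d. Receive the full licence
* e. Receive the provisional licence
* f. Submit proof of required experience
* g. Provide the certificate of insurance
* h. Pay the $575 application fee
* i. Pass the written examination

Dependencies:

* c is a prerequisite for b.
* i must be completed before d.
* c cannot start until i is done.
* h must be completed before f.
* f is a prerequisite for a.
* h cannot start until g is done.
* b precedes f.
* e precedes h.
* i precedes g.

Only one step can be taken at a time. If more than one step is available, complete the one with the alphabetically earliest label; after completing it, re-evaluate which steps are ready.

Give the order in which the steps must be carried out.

Nothing is required for e and i. e has the earlier label → e first.
Next only i has its prerequisites met → i.
Now c, d and g have their prerequisites met. c has the earlier label, so c next.
b now also ready, so the ready set is {b, d, g}; b has the earlier label → b.
Ready: d and g. d has the earlier label → d.
g needed i, now all done → g.
h needed e and g, now all done → h.
That leaves f as the only ready step → f.
That leaves a as the only ready step → a.

e, i, c, b, d, g, h, f, a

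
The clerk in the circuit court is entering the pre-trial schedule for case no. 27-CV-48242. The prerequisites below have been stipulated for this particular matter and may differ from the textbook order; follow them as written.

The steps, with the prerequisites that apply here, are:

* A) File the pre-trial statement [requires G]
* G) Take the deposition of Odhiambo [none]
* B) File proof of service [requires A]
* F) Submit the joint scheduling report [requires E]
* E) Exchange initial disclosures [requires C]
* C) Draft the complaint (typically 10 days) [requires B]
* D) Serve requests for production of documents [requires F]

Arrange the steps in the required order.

G, A, B, C, E, F, D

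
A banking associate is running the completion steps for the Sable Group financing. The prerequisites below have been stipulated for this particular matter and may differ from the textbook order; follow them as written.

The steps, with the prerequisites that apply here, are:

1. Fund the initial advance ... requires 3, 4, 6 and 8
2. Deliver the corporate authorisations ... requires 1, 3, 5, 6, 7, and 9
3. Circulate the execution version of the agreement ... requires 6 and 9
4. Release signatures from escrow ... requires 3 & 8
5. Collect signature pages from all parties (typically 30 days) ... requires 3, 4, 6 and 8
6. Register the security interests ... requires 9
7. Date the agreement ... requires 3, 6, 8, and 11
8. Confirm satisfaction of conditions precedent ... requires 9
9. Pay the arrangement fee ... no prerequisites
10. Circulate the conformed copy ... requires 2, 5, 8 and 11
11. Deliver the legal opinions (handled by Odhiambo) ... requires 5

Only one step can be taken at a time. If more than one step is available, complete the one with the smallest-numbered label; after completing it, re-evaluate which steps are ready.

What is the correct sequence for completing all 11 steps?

9 has no prerequisites → 9 first.
Now 6 and 8 have their prerequisites met. 6 has the earlier label, so 6 next.
Ready: 3 and 8. 3 has the earlier label → 3.
That leaves 8 as the only ready step → 8.
Next only 4 has its prerequisites met → 4.
Now 1 and 5 have their prerequisites met. 1 has the earlier label, so 1 next.
5 is the only step now ready → 5.
11 is the only step now ready → 11.
Next only 7 has its prerequisites met → 7.
Next only 2 has its prerequisites met → 2.
Next only 10 has its prerequisites met → 10.

9 → 6 → 3 → 8 → 4 → 1 → 5 → 11 → 7 → 2 → 10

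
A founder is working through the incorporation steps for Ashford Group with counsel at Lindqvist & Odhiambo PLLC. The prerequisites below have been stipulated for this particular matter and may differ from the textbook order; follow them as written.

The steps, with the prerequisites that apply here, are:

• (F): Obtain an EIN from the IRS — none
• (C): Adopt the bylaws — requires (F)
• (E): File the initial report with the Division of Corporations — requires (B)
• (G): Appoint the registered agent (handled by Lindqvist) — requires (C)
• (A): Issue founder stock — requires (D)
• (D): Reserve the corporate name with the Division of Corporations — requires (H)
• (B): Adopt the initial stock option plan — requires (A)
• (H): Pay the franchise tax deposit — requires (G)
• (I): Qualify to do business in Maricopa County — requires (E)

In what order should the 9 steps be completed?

(F) has no prerequisites → (F) first.
(C) needed (F), now all done → (C).
That leaves (G) as the only ready step → (G).
That leaves (H) as the only ready step → (H).
(D) needed (H), now all done → (D).
(A) is the only step now ready → (A).
(B) needed (A), now all done → (B).
(E) is the only step now ready → (E).
(I) needed (E), now all done → (I).

(F), (C), (G), (H), (D), (A), (B), (E), (I)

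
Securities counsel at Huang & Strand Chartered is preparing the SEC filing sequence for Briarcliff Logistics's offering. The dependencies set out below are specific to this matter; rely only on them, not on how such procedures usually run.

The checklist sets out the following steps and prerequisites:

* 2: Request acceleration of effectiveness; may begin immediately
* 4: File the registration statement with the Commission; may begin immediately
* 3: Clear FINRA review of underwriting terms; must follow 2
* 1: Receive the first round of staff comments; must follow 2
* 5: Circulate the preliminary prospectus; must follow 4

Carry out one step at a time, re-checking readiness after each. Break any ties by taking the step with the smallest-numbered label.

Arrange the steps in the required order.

2 and 4 have no prerequisites; 2 has the earlier label, so 2 is first.
Now 1, 3 and 4 have their prerequisites met. 1 has the earlier label, so 1 next.
Now 3 and 4 have their prerequisites met. 3 has the earlier label, so 3 next.
Next only 4 has its prerequisites met → 4.
5 needed 4, now all done → 5.

2 → 1 → 3 → 4 → 5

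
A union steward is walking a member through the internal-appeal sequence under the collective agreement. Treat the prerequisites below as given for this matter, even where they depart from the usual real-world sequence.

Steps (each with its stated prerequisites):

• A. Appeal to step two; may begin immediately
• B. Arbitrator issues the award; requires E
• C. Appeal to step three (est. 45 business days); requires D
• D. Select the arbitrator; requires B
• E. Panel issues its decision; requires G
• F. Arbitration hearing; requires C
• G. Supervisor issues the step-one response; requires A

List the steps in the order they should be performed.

A G E B D C F

Only A has no prerequisites, so it is first.
G is the only step now ready → G.
That leaves E as the only ready step → E.
B is the only step now ready → B.
D needed B, now all done → D.
C needed D, now all done → C.
That leaves F as the only ready step → F.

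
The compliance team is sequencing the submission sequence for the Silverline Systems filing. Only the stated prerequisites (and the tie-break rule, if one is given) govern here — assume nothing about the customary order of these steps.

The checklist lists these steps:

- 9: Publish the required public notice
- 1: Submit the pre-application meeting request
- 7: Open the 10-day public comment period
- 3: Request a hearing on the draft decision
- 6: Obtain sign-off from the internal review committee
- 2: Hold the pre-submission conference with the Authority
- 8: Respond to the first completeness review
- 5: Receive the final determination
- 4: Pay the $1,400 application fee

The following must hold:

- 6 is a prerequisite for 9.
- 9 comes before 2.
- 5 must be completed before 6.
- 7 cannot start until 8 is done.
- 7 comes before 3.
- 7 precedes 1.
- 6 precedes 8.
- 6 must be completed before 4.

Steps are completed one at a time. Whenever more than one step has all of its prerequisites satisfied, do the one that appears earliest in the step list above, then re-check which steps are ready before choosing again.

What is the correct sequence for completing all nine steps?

5 is the only step with nothing outstanding, so it goes first.
6 needed 5, now all done → 6.
Now 9, 8 and 4 have their prerequisites met. 9 is listed earlier, so 9 next.
Now 2, 8 and 4 have their prerequisites met. 2 is listed earlier, so 2 next.
Now 8 and 4 have their prerequisites met. 8 is listed earlier, so 8 next.
Now 7 and 4 have their prerequisites met. 7 is listed earlier, so 7 next.
1 and 3 now also ready, so the ready set is {1, 3, 4}; 1 is listed earlier → 1.
3 and 4 are both available; 3 is listed earlier → 3.
4 is the only step now ready → 4.

5 → 6 → 9 → 2 → 8 → 7 → 1 → 3 → 4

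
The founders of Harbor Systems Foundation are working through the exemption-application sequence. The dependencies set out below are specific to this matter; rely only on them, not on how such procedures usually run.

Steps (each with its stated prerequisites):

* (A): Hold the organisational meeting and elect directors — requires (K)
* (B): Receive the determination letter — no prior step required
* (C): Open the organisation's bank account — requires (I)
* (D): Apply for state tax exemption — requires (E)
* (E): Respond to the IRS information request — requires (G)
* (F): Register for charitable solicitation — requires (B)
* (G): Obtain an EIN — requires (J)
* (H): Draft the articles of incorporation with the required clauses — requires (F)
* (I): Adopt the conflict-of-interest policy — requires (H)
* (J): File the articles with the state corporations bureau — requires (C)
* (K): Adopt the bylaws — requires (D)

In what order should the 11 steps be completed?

(B) is the only step with nothing outstanding, so it goes first.
(F) needed (B), now all done → (F).
That leaves (H) as the only ready step → (H).
Next only (I) has its prerequisites met → (I).
(C) needed (I), now all done → (C).
That leaves (J) as the only ready step → (J).
(G) needed (J), now all done → (G).
(E) needed (G), now all done → (E).
(D) is the only step now ready → (D).
That leaves (K) as the only ready step → (K).
(A) is the only step now ready → (A).

(B) (F) (H) (I) (C) (J) (G) (E) (D) (K) (A)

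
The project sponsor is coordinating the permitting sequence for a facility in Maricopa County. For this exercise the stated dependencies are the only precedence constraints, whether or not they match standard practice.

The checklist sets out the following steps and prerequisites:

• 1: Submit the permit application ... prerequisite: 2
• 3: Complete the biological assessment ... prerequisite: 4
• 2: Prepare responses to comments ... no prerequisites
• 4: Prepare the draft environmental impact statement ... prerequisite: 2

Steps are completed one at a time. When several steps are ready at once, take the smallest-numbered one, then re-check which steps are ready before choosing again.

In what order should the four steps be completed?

2, 1, 4, 3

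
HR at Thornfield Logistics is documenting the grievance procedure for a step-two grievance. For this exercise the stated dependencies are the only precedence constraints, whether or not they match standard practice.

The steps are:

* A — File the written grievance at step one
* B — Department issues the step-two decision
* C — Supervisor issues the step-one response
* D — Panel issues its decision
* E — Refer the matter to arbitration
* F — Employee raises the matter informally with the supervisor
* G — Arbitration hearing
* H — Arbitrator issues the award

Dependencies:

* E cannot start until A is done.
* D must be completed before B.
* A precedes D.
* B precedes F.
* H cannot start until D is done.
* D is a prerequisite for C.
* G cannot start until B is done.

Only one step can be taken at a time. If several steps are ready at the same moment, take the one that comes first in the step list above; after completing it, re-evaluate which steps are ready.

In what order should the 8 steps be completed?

A → D → B → C → E → F → G → H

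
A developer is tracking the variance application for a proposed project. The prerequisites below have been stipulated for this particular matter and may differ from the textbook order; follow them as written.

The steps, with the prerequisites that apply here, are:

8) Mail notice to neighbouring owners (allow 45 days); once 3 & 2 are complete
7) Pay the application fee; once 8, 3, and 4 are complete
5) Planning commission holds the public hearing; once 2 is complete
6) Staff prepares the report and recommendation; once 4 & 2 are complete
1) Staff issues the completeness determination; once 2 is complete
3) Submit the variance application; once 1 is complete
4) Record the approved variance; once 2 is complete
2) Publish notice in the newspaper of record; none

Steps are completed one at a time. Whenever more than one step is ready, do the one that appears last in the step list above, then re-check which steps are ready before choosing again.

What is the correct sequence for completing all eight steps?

2 4 1 3 6 5 8 7

2 has no prerequisites → 2 first.
Now 4, 1 and 5 have their prerequisites met. 4 is listed later, so 4 next.
Ready: 1, 6 and 5. 1 is listed later → 1.
Now 3, 6 and 5 have their prerequisites met. 3 is listed later, so 3 next.
Now 6, 5 and 8 have their prerequisites met. 6 is listed later, so 6 next.
Ready: 5 and 8. 5 is listed later → 5.
8 is the only step now ready → 8.
Next only 7 has its prerequisites met → 7.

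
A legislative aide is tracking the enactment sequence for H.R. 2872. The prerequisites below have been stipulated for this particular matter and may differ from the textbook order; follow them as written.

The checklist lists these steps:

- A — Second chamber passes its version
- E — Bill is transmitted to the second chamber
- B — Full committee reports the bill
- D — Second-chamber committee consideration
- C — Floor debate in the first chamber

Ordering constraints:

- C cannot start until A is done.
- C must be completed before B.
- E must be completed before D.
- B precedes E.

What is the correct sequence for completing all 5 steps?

Only A has no prerequisites, so it is first.
C is the only step now ready → C.
B is the only step now ready → B.
Next only E has its prerequisites met → E.
D needed E, now all done → D.

A C B E D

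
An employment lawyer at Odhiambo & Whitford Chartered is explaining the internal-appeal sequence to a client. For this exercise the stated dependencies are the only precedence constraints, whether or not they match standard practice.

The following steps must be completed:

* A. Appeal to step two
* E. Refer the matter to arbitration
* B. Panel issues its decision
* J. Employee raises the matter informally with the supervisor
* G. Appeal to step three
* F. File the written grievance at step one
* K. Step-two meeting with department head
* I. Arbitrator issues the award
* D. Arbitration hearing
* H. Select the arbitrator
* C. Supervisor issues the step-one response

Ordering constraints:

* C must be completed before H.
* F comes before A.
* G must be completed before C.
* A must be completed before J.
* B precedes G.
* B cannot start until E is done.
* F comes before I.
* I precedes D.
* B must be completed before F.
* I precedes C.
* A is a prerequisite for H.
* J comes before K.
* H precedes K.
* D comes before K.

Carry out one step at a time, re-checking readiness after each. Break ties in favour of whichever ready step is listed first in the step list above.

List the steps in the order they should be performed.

Only E has no prerequisites, so it is first.
B needed E, now all done → B.
Now G and F have their prerequisites met. G is listed earlier, so G next.
F is the only step now ready → F.
Ready: A and I. A is listed earlier → A.
J now also ready, so the ready set is {J, I}; J is listed earlier → J.
I needed F, now all done → I.
D and C are both available; D is listed earlier → D.
C needed G and I, now all done → C.
Next only H has its prerequisites met → H.
K needed J, D and H, now all done → K.

E B G F A J I D C H K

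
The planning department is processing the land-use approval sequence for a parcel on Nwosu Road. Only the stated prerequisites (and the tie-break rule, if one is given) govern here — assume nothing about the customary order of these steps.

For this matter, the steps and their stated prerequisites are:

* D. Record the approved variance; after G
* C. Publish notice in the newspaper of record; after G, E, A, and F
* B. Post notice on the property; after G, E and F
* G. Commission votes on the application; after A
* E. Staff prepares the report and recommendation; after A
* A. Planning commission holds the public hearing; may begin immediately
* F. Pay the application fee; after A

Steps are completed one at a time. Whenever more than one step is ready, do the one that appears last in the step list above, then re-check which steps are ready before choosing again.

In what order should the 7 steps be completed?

A → F → E → G → B → C → D

Only A has no prerequisites, so it is first.
F, E and G are all available; F is listed later → F.
Now E and G have their prerequisites met. E is listed later, so E next.
That leaves G as the only ready step → G.
Ready: B, C and D. B is listed later → B.
C and D are both available; C is listed later → C.
D needed G, now all done → D.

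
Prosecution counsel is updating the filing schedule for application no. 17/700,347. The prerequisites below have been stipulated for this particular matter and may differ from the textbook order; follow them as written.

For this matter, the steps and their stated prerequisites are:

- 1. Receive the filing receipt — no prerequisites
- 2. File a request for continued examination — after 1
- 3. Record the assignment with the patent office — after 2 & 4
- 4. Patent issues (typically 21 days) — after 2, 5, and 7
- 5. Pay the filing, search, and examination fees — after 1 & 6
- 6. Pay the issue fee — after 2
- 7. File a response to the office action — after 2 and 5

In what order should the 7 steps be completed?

1 2 6 5 7 4 3

Only 1 has no prerequisites, so it is first.
2 needed 1, now all done → 2.
6 needed 2, now all done → 6.
That leaves 5 as the only ready step → 5.
7 needed 2 and 5, now all done → 7.
4 needed 2, 5 and 7, now all done → 4.
Next only 3 has its prerequisites met → 3.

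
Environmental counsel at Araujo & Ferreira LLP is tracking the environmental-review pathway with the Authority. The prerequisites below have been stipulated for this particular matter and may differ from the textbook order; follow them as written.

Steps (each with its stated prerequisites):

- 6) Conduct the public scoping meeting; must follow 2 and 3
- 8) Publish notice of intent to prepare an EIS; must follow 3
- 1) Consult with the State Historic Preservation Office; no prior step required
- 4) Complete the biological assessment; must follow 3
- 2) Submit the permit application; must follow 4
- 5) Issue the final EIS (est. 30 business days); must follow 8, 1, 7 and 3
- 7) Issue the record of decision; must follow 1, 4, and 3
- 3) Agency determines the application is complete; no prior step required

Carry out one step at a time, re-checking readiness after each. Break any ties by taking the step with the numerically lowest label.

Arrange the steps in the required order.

Nothing is required for 1 and 3. 1 has the earlier label → 1 first.
That leaves 3 as the only ready step → 3.
Now 4 and 8 have their prerequisites met. 4 has the earlier label, so 4 next.
2 and 7 now also ready, so the ready set is {2, 7, 8}; 2 has the earlier label → 2.
6 now also ready, so the ready set is {6, 7, 8}; 6 has the earlier label → 6.
7 and 8 are both available; 7 has the earlier label → 7.
That leaves 8 as the only ready step → 8.
5 is the only step now ready → 5.

1 → 3 → 4 → 2 → 6 → 7 → 8 → 5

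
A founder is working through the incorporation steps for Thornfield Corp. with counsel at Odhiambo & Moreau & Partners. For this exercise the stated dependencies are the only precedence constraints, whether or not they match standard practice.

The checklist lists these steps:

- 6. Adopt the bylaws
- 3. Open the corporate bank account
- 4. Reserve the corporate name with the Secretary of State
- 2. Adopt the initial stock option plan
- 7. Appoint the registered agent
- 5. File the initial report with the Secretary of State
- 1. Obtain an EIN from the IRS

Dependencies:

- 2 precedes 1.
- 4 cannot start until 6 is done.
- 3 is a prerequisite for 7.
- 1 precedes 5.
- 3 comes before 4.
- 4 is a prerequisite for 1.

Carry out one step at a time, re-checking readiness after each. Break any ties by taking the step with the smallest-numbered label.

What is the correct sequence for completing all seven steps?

2, 3 and 6 have no prerequisites; 2 has the earlier label, so 2 is first.
3 and 6 are both available; 3 has the earlier label → 3.
Now 6 and 7 have their prerequisites met. 6 has the earlier label, so 6 next.
Now 4 and 7 have their prerequisites met. 4 has the earlier label, so 4 next.
1 now also ready, so the ready set is {1, 7}; 1 has the earlier label → 1.
5 now also ready, so the ready set is {5, 7}; 5 has the earlier label → 5.
7 needed 3, now all done → 7.

2 3 6 4 1 5 7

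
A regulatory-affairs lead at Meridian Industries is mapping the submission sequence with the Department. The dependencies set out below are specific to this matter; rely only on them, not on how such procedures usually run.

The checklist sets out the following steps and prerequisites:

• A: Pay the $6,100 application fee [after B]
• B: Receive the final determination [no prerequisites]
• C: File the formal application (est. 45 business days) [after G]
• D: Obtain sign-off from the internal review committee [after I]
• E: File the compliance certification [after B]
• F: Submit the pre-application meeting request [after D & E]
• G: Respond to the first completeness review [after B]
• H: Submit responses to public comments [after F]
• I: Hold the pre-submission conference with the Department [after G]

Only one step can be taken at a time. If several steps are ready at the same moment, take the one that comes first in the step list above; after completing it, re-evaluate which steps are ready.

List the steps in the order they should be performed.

B A E G C I D F H

B is the only step with nothing outstanding, so it goes first.
A, E and G are all available; A is listed earlier → A.
E and G are both available; E is listed earlier → E.
That leaves G as the only ready step → G.
Ready: C and I. C is listed earlier → C.
I needed G, now all done → I.
D needed I, now all done → D.
Next only F has its prerequisites met → F.
H needed F, now all done → H.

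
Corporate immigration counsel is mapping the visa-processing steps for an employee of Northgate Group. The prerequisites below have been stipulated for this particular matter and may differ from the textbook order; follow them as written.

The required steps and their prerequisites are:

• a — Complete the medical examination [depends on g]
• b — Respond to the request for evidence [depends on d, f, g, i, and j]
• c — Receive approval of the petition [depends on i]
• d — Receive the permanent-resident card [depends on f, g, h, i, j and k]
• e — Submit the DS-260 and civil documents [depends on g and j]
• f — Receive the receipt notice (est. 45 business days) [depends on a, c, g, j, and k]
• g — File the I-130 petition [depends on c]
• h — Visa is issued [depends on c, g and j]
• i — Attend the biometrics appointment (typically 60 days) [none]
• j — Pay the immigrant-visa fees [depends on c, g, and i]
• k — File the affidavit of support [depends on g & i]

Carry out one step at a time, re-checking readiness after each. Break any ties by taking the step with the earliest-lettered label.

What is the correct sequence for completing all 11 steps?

i is the only step with nothing outstanding, so it goes first.
c is the only step now ready → c.
That leaves g as the only ready step → g.
Ready: a, j and k. a has the earlier label → a.
Now j and k have their prerequisites met. j has the earlier label, so j next.
e and h now also ready, so the ready set is {e, h, k}; e has the earlier label → e.
Ready: h and k. h has the earlier label → h.
k is the only step now ready → k.
f needed a, c, g, j and k, now all done → f.
d needed f, g, h, i, j and k, now all done → d.
That leaves b as the only ready step → b.

i, c, g, a, j, e, h, k, f, d, b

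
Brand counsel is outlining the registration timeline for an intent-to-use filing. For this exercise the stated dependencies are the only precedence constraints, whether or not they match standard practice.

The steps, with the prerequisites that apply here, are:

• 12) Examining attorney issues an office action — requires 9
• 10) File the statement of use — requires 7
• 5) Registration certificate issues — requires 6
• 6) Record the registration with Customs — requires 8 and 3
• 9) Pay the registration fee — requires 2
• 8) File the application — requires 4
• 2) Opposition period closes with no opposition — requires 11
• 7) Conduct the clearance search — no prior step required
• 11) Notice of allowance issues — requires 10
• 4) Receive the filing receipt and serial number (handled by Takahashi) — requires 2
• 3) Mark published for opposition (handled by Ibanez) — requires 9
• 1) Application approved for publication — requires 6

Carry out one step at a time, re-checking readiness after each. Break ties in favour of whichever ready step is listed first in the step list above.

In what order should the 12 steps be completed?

7, 10, 11, 2, 9, 12, 4, 8, 3, 6, 5, 1

7 has no prerequisites → 7 first.
10 needed 7, now all done → 10.
That leaves 11 as the only ready step → 11.
2 is the only step now ready → 2.
Now 9 and 4 have their prerequisites met. 9 is listed earlier, so 9 next.
Ready: 12, 4 and 3. 12 is listed earlier → 12.
Now 4 and 3 have their prerequisites met. 4 is listed earlier, so 4 next.
8 now also ready, so the ready set is {8, 3}; 8 is listed earlier → 8.
Next only 3 has its prerequisites met → 3.
6 is the only step now ready → 6.
5 and 1 are both available; 5 is listed earlier → 5.
That leaves 1 as the only ready step → 1.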